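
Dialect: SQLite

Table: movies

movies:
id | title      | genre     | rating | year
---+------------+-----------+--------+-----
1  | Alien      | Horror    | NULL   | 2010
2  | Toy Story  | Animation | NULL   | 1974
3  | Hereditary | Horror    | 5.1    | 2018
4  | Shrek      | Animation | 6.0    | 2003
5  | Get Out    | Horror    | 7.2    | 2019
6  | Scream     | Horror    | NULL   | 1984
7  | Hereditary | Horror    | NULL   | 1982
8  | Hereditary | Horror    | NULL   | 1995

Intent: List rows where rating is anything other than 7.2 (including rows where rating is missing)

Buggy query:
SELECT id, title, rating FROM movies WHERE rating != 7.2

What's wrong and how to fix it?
Bug: 'rating != 7.2' is unknown when rating is NULL, so NULL rows are silently excluded

Fix: Handle NULL separately with IS NULL alongside the inequality

Corrected query:
SELECT id, title, rating FROM movies WHERE rating != 7.2 OR rating IS NULL

Result:
id | title      | rating
---+------------+-------
1  | Alien      | NULL  
2  | Toy Story  | NULL  
3  | Hereditary | 5.1   
4  | Shrek      | 6     
6  | Scream     | NULL  
7  | Hereditary | NULL  
8  | Hereditary | NULL  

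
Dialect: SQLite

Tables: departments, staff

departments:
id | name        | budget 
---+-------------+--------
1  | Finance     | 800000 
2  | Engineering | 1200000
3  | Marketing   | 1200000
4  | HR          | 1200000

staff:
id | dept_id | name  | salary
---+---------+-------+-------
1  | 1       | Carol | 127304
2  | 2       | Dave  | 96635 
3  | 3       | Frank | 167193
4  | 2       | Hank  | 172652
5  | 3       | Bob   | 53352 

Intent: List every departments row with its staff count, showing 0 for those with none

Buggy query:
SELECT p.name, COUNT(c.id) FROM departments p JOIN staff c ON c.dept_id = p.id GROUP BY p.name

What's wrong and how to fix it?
Bug: INNER JOIN drops departments rows that have no matching staff rows

Fix: Use LEFT JOIN so parents without children still appear (COUNT(c.id) gives 0)

Corrected query:
SELECT p.name, COUNT(c.id) FROM departments p LEFT JOIN staff c ON c.dept_id = p.id GROUP BY p.name

Result:
name        | COUNT(c.id)
------------+------------
Engineering | 2          
Finance     | 1          
HR          | 0          
Marketing   | 2          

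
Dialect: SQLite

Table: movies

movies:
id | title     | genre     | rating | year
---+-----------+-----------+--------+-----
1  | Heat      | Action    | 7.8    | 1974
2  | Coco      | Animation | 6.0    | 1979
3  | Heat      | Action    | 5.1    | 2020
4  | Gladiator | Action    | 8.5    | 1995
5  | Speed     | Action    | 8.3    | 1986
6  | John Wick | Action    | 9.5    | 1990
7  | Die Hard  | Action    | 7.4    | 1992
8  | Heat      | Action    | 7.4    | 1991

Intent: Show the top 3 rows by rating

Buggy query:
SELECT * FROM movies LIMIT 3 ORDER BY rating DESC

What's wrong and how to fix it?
Bug: ORDER BY cannot follow LIMIT; LIMIT is the final clause

Fix: Swap the clauses: ORDER BY first, then LIMIT

Corrected query:
SELECT * FROM movies ORDER BY rating DESC LIMIT 3

Result:
id | title     | genre  | rating | year
---+-----------+--------+--------+-----
6  | John Wick | Action | 9.5    | 1990
4  | Gladiator | Action | 8.5    | 1995
5  | Speed     | Action | 8.3    | 1986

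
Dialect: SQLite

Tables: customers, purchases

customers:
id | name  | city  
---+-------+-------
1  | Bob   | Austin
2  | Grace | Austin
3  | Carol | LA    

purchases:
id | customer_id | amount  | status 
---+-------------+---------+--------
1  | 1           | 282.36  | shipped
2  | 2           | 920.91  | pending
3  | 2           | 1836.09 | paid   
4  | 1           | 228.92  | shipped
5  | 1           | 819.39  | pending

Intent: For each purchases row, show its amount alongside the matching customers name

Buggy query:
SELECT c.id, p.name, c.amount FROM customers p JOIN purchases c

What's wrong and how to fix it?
Bug: Missing join condition: each purchases row is matched to all customers rows instead of just its own

Fix: Add ON c.customer_id = p.id to the JOIN

Corrected query:
SELECT c.id, p.name, c.amount FROM customers p JOIN purchases c ON c.customer_id = p.id

Result:
id | name  | amount 
---+-------+--------
1  | Bob   | 282.36 
2  | Grace | 920.91 
3  | Grace | 1836.09
4  | Bob   | 228.92 
5  | Bob   | 819.39 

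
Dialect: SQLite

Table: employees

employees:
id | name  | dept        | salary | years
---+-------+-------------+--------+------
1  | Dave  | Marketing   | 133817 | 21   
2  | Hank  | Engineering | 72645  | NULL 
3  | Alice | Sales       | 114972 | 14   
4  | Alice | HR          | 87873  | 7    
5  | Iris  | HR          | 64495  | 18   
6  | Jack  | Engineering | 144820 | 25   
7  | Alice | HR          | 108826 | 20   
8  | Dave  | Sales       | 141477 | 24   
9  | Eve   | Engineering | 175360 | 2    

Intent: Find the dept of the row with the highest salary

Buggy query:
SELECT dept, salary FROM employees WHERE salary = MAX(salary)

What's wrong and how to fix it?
Bug: WHERE is evaluated per row; an aggregate over the whole table isn't defined there

Fix: Wrap MAX in a scalar subquery so WHERE compares against a single value

Corrected query:
SELECT dept, salary FROM employees WHERE salary = (SELECT MAX(salary) FROM employees)

Result:
dept        | salary
------------+-------
Engineering | 175360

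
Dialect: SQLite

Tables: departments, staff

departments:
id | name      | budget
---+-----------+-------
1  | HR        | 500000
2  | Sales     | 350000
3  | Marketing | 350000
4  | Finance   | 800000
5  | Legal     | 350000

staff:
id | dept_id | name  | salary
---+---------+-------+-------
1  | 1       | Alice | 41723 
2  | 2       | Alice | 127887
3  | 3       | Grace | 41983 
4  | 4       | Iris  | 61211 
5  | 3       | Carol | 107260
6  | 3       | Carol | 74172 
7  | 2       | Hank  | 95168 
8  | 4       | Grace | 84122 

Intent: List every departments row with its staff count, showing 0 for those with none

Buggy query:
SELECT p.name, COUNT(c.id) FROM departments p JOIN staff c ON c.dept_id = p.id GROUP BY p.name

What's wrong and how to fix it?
Bug: INNER JOIN drops departments rows that have no matching staff rows

Fix: Use LEFT JOIN so parents without children still appear (COUNT(c.id) gives 0)

Corrected query:
SELECT p.name, COUNT(c.id) FROM departments p LEFT JOIN staff c ON c.dept_id = p.id GROUP BY p.name

Result:
name      | COUNT(c.id)
----------+------------
Finance   | 2          
HR        | 1          
Legal     | 0          
Marketing | 3          
Sales     | 2          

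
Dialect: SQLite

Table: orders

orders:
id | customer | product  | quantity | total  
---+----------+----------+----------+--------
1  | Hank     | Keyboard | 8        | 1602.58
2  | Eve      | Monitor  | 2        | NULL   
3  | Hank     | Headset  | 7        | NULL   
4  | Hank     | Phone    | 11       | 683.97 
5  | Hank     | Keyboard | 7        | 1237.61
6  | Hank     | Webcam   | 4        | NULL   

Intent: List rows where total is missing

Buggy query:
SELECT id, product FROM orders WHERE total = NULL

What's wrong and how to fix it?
Bug: '= NULL' is always unknown in SQL three-valued logic, so no rows match

Fix: Replace '= NULL' with 'IS NULL'

Corrected query:
SELECT id, product FROM orders WHERE total IS NULL

Result:
id | product
---+--------
2  | Monitor
3  | Headset
6  | Webcam 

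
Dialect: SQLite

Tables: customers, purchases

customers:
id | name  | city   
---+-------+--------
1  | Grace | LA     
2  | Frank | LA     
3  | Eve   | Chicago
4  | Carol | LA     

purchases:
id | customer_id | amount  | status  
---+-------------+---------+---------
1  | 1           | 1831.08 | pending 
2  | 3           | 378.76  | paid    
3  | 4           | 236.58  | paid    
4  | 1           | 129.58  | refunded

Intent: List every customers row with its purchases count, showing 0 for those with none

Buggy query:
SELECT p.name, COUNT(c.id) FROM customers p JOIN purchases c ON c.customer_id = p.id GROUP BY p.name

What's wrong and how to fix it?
Bug: An inner join excludes parents with zero children

Fix: Use LEFT JOIN so parents without children still appear (COUNT(c.id) gives 0)

Corrected query:
SELECT p.name, COUNT(c.id) FROM customers p LEFT JOIN purchases c ON c.customer_id = p.id GROUP BY p.name

Result:
name  | COUNT(c.id)
------+------------
Carol | 1          
Eve   | 1          
Frank | 0          
Grace | 2          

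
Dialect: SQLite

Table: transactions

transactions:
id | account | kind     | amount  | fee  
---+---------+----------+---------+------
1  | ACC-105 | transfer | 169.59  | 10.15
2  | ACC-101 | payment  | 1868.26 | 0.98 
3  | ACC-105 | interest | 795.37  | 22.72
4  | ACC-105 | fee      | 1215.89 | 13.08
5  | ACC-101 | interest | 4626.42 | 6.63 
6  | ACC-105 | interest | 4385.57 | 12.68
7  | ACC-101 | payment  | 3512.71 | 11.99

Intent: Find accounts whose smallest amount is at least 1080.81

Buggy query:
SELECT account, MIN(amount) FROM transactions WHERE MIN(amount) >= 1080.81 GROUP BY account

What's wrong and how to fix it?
Bug: Aggregates like MIN are computed per group after WHERE runs

Fix: Use HAVING for the per-group MIN condition

Corrected query:
SELECT account, MIN(amount) FROM transactions GROUP BY account HAVING MIN(amount) >= 1080.81

Result:
account | MIN(amount)
--------+------------
ACC-101 | 1868.26    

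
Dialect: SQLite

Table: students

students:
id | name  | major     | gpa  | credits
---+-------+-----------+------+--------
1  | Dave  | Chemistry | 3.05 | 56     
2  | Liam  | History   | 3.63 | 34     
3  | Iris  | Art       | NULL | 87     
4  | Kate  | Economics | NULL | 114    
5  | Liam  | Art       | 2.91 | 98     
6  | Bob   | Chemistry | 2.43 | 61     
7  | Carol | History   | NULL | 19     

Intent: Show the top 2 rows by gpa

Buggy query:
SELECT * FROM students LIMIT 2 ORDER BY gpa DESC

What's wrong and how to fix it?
Bug: ORDER BY cannot follow LIMIT; LIMIT is the final clause

Fix: Sort with ORDER BY, then apply LIMIT

Corrected query:
SELECT * FROM students ORDER BY gpa DESC LIMIT 2

Result:
id | name | major     | gpa  | credits
---+------+-----------+------+--------
2  | Liam | History   | 3.63 | 34     
1  | Dave | Chemistry | 3.05 | 56     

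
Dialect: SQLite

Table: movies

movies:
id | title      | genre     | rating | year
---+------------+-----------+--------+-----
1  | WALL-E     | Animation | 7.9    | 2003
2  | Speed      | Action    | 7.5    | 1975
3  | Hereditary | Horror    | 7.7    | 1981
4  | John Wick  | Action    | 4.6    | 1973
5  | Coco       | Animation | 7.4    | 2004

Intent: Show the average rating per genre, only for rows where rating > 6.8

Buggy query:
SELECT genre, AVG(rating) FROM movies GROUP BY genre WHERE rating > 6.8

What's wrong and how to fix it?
Bug: Row-level WHERE must come before GROUP BY in the clause order

Fix: Place WHERE between FROM and GROUP BY

Corrected query:
SELECT genre, AVG(rating) FROM movies WHERE rating > 6.8 GROUP BY genre

Result:
genre     | AVG(rating)
----------+------------
Action    | 7.5        
Animation | 7.65       
Horror    | 7.7        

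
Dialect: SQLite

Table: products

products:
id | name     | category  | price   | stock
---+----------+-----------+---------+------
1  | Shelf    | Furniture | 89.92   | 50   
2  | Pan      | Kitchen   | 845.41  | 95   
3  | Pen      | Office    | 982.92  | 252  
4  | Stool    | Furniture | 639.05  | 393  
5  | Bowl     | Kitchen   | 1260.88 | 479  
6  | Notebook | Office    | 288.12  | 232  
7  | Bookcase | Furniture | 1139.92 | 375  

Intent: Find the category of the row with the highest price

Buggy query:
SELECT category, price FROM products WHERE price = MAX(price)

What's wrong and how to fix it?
Bug: WHERE is evaluated per row; an aggregate over the whole table isn't defined there

Fix: Use a subquery: WHERE price = (SELECT MAX(price) FROM products)

Corrected query:
SELECT category, price FROM products WHERE price = (SELECT MAX(price) FROM products)

Result:
category | price  
---------+--------
Kitchen  | 1260.88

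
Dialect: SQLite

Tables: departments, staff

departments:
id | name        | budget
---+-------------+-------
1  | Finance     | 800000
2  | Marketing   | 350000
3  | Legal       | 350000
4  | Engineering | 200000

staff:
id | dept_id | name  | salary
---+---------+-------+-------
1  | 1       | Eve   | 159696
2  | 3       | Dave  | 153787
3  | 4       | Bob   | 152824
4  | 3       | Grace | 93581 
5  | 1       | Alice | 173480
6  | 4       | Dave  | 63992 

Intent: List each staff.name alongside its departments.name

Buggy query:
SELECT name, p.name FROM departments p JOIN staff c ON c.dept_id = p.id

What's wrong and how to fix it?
Bug: 'name' exists in both joined tables, so the database can't tell which one is meant

Fix: Prefix ambiguous columns with the table alias

Corrected query:
SELECT c.name, p.name FROM departments p JOIN staff c ON c.dept_id = p.id

Result:
name  | name       
------+------------
Eve   | Finance    
Dave  | Legal      
Bob   | Engineering
Grace | Legal      
Alice | Finance    
Dave  | Engineering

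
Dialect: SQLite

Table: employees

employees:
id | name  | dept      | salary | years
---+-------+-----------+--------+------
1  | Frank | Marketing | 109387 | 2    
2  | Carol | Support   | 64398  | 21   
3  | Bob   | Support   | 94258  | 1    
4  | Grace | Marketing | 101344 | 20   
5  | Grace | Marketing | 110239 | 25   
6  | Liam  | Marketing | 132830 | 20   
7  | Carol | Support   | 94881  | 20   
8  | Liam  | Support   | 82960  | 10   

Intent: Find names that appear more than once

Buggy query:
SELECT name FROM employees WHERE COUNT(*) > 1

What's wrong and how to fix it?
Bug: COUNT(*) is an aggregate and cannot be used in WHERE

Fix: Group first, then use HAVING for the count condition

Corrected query:
SELECT name FROM employees GROUP BY name HAVING COUNT(*) > 1

Result:
name 
-----
Carol
Grace
Liam 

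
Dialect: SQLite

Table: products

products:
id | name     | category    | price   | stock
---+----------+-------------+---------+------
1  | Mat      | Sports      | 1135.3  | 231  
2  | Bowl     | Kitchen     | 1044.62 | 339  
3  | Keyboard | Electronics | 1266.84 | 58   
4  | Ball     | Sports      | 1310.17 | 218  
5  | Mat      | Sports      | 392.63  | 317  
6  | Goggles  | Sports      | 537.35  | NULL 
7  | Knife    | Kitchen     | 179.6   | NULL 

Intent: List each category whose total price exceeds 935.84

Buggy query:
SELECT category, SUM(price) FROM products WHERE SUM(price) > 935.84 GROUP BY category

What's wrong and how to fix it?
Bug: SUM(price) is an aggregate, but WHERE filters rows before aggregation

Fix: Use HAVING (which filters groups after aggregation) instead of WHERE

Corrected query:
SELECT category, SUM(price) FROM products GROUP BY category HAVING SUM(price) > 935.84

Result:
category    | SUM(price)
------------+-----------
Electronics | 1266.84   
Kitchen     | 1224.22   
Sports      | 3375.45   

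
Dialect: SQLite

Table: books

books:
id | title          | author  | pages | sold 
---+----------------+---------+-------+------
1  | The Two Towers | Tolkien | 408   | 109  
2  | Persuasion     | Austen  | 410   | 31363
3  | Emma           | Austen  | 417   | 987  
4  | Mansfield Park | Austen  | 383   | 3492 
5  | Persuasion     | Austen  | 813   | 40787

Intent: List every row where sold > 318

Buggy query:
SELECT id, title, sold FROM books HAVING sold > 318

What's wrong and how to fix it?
Bug: This is a non-aggregate query (no GROUP BY, no aggregates), so in SQLite the HAVING clause is invalid here; a row-level condition belongs in WHERE

Fix: Use WHERE for row-level filtering

Corrected query:
SELECT id, title, sold FROM books WHERE sold > 318

Result:
id | title          | sold 
---+----------------+------
2  | Persuasion     | 31363
3  | Emma           | 987  
4  | Mansfield Park | 3492 
5  | Persuasion     | 40787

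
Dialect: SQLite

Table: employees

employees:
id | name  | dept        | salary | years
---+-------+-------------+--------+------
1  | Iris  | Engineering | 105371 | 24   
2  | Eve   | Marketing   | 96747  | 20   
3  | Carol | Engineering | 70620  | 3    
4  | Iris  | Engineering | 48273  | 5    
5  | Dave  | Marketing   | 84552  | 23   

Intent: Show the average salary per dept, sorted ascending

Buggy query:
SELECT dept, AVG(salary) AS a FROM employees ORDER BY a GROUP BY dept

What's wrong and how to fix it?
Bug: GROUP BY must precede ORDER BY

Fix: Reorder: SELECT … FROM … GROUP BY … ORDER BY …

Corrected query:
SELECT dept, AVG(salary) AS a FROM employees GROUP BY dept ORDER BY a

Result:
dept        | a           
------------+-------------
Engineering | 74754.666667
Marketing   | 90649.5     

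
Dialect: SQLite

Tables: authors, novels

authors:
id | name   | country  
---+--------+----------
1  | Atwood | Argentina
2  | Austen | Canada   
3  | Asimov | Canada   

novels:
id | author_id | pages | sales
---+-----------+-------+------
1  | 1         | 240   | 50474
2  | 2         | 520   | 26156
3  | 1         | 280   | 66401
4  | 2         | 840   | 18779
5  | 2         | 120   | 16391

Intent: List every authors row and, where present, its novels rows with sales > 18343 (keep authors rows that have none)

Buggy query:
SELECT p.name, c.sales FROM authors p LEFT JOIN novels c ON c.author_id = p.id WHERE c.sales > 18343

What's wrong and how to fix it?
Bug: Filtering c.sales in WHERE discards the NULL rows produced by LEFT JOIN, turning it into an inner join

Fix: Move the right-table condition into the ON clause so unmatched parents are kept

Corrected query:
SELECT p.name, c.sales FROM authors p LEFT JOIN novels c ON c.author_id = p.id AND c.sales > 18343

Result:
name   | sales
-------+------
Atwood | 50474
Atwood | 66401
Austen | 18779
Austen | 26156
Asimov | NULL 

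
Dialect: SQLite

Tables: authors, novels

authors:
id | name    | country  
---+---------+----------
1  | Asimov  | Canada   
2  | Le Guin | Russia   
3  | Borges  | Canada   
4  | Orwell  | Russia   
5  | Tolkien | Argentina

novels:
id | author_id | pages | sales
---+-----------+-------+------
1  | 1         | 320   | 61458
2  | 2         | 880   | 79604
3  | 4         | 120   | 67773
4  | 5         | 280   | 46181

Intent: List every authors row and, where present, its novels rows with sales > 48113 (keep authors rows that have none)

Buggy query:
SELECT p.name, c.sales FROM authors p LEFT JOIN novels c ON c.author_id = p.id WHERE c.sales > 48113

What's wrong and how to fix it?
Bug: Filtering c.sales in WHERE discards the NULL rows produced by LEFT JOIN, turning it into an inner join

Fix: Put 'c.sales > 48113' in the JOIN's ON clause instead of WHERE

Corrected query:
SELECT p.name, c.sales FROM authors p LEFT JOIN novels c ON c.author_id = p.id AND c.sales > 48113

Result:
name    | sales
--------+------
Asimov  | 61458
Le Guin | 79604
Borges  | NULL 
Orwell  | 67773
Tolkien | NULL 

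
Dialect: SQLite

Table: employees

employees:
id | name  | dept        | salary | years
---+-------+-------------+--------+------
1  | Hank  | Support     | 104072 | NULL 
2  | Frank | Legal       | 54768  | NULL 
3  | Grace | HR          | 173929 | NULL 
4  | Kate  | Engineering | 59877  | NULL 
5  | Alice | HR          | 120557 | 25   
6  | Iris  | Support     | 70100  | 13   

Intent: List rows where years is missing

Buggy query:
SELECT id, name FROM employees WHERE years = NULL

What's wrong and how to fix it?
Bug: '= NULL' is always unknown in SQL three-valued logic, so no rows match

Fix: Replace '= NULL' with 'IS NULL'

Corrected query:
SELECT id, name FROM employees WHERE years IS NULL

Result:
id | name 
---+------
1  | Hank 
2  | Frank
3  | Grace
4  | Kate 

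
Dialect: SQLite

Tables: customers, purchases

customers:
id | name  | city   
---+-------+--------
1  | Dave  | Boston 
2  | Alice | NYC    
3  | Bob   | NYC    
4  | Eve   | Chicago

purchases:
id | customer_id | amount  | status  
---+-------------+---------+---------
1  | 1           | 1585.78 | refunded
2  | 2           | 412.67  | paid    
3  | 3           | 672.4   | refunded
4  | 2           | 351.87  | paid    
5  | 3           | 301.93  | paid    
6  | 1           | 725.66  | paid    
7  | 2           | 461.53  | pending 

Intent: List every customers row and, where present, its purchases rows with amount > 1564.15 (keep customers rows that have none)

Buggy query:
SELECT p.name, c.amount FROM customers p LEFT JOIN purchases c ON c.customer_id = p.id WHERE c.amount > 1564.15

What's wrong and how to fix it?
Bug: Filtering c.amount in WHERE discards the NULL rows produced by LEFT JOIN, turning it into an inner join

Fix: Move the right-table condition into the ON clause so unmatched parents are kept

Corrected query:
SELECT p.name, c.amount FROM customers p LEFT JOIN purchases c ON c.customer_id = p.id AND c.amount > 1564.15

Result:
name  | amount 
------+--------
Dave  | 1585.78
Alice | NULL   
Bob   | NULL   
Eve   | NULL   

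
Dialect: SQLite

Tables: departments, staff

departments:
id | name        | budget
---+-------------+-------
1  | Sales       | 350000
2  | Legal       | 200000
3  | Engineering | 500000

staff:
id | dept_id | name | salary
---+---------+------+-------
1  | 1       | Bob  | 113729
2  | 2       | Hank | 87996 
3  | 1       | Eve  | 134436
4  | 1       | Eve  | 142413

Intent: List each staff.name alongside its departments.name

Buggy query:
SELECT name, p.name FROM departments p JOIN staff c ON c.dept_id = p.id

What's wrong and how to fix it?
Bug: Both tables have a 'name' column; the unqualified reference is ambiguous

Fix: Qualify the column with its table alias (c.name)

Corrected query:
SELECT c.name, p.name FROM departments p JOIN staff c ON c.dept_id = p.id

Result:
name | name 
-----+------
Bob  | Sales
Hank | Legal
Eve  | Sales
Eve  | Sales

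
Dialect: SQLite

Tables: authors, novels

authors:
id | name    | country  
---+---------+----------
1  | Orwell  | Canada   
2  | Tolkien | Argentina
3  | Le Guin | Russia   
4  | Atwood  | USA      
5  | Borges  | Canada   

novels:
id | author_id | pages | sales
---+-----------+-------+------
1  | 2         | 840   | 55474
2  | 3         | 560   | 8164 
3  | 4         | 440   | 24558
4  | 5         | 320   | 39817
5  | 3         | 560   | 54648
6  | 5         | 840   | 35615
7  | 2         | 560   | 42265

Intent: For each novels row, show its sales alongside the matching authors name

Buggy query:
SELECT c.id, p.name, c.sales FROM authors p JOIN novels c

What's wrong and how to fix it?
Bug: Missing join condition: each novels row is matched to all authors rows instead of just its own

Fix: Add ON c.author_id = p.id to the JOIN

Corrected query:
SELECT c.id, p.name, c.sales FROM authors p JOIN novels c ON c.author_id = p.id

Result:
id | name    | sales
---+---------+------
1  | Tolkien | 55474
2  | Le Guin | 8164 
3  | Atwood  | 24558
4  | Borges  | 39817
5  | Le Guin | 54648
6  | Borges  | 35615
7  | Tolkien | 42265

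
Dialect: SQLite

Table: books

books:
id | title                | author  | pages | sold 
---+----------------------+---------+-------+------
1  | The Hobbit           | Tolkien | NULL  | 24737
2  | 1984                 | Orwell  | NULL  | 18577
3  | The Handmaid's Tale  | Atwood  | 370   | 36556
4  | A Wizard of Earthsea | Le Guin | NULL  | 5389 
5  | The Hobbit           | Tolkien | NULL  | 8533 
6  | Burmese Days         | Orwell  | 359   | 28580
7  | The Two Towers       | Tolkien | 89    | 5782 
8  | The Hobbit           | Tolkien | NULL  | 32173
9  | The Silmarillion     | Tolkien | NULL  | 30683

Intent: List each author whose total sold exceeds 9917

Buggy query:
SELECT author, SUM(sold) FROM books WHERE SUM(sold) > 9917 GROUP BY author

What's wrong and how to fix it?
Bug: WHERE runs before GROUP BY, so aggregates aren't available there

Fix: Move the aggregate condition to a HAVING clause

Corrected query:
SELECT author, SUM(sold) FROM books GROUP BY author HAVING SUM(sold) > 9917

Result:
author  | SUM(sold)
--------+----------
Atwood  | 36556    
Orwell  | 47157    
Tolkien | 101908   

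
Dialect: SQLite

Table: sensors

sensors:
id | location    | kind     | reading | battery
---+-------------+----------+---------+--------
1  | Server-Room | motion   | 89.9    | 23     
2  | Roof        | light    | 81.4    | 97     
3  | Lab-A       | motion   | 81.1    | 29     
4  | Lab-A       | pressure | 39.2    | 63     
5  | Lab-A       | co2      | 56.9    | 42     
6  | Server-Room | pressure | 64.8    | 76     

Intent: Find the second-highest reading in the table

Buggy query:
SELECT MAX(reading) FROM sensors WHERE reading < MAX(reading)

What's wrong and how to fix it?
Bug: The inner MAX is an aggregate inside WHERE, which is not allowed

Fix: Put the inner MAX in a scalar subquery

Corrected query:
SELECT MAX(reading) FROM sensors WHERE reading < (SELECT MAX(reading) FROM sensors)

Result:
MAX(reading)
------------
81.4        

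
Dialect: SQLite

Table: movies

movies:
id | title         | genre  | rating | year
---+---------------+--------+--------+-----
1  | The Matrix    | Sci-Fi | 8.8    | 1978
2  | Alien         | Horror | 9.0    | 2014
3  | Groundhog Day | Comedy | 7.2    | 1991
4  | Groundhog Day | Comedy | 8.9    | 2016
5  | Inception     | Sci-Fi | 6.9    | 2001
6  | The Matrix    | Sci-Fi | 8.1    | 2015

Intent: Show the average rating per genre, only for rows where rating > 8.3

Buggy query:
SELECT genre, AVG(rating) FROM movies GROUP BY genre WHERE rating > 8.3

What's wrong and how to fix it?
Bug: Row-level WHERE must come before GROUP BY in the clause order

Fix: Move the WHERE clause before GROUP BY

Corrected query:
SELECT genre, AVG(rating) FROM movies WHERE rating > 8.3 GROUP BY genre

Result:
genre  | AVG(rating)
-------+------------
Comedy | 8.9        
Horror | 9          
Sci-Fi | 8.8        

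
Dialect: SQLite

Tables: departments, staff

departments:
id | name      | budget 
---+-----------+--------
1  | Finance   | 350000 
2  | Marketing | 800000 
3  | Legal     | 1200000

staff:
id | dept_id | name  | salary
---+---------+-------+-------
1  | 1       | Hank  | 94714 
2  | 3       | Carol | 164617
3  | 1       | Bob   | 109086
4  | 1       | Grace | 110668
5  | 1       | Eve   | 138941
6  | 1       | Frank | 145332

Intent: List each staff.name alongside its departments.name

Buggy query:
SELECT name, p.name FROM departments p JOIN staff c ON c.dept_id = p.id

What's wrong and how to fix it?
Bug: Both tables have a 'name' column; the unqualified reference is ambiguous

Fix: Qualify the column with its table alias (c.name)

Corrected query:
SELECT c.name, p.name FROM departments p JOIN staff c ON c.dept_id = p.id

Result:
name  | name   
------+--------
Hank  | Finance
Carol | Legal  
Bob   | Finance
Grace | Finance
Eve   | Finance
Frank | Finance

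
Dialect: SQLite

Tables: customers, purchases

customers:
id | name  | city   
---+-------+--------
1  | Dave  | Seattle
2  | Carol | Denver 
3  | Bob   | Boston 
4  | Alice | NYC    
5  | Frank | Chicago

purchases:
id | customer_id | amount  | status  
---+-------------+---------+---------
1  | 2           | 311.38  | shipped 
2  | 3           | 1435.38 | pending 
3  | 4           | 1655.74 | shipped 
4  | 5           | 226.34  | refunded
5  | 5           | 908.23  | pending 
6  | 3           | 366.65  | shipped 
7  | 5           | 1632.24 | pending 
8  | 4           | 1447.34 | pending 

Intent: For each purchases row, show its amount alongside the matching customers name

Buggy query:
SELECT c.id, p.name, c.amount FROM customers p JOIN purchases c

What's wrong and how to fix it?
Bug: JOIN with no ON clause produces a cartesian product; every purchases row pairs with every customers row

Fix: Add ON c.customer_id = p.id to the JOIN

Corrected query:
SELECT c.id, p.name, c.amount FROM customers p JOIN purchases c ON c.customer_id = p.id

Result:
id | name  | amount 
---+-------+--------
1  | Carol | 311.38 
2  | Bob   | 1435.38
3  | Alice | 1655.74
4  | Frank | 226.34 
5  | Frank | 908.23 
6  | Bob   | 366.65 
7  | Frank | 1632.24
8  | Alice | 1447.34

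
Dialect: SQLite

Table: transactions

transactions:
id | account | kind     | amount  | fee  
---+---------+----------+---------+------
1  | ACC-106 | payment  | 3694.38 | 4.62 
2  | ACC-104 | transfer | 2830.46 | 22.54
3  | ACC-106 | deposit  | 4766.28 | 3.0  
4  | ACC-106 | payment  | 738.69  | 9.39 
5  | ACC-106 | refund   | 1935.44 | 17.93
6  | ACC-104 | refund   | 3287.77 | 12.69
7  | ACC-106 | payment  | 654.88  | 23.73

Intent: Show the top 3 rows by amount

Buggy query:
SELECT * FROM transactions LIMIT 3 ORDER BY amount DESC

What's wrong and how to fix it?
Bug: LIMIT must come after ORDER BY

Fix: Sort with ORDER BY, then apply LIMIT

Corrected query:
SELECT * FROM transactions ORDER BY amount DESC LIMIT 3

Result:
id | account | kind    | amount  | fee  
---+---------+---------+---------+------
3  | ACC-106 | deposit | 4766.28 | 3    
1  | ACC-106 | payment | 3694.38 | 4.62 
6  | ACC-104 | refund  | 3287.77 | 12.69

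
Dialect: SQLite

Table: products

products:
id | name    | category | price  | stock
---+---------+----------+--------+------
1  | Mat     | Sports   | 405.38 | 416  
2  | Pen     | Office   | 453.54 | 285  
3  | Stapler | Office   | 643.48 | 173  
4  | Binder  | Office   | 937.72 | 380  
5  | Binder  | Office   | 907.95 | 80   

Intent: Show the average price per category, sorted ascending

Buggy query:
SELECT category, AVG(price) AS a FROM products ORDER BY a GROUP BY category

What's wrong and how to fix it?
Bug: GROUP BY must precede ORDER BY

Fix: Move ORDER BY to the end, after GROUP BY

Corrected query:
SELECT category, AVG(price) AS a FROM products GROUP BY category ORDER BY a

Result:
category | a       
---------+---------
Sports   | 405.38  
Office   | 735.6725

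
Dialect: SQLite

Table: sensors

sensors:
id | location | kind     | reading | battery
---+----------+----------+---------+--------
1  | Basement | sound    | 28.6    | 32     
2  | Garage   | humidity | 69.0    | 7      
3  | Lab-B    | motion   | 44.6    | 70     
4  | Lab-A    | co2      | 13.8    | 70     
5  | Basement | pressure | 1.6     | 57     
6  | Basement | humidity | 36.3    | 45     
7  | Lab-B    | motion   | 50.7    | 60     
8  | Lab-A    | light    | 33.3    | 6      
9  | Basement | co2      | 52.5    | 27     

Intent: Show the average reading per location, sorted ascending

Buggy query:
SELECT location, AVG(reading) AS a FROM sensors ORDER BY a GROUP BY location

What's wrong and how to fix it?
Bug: GROUP BY must precede ORDER BY

Fix: Reorder: SELECT … FROM … GROUP BY … ORDER BY …

Corrected query:
SELECT location, AVG(reading) AS a FROM sensors GROUP BY location ORDER BY a

Result:
location | a    
---------+------
Lab-A    | 23.55
Basement | 29.75
Lab-B    | 47.65
Garage   | 69   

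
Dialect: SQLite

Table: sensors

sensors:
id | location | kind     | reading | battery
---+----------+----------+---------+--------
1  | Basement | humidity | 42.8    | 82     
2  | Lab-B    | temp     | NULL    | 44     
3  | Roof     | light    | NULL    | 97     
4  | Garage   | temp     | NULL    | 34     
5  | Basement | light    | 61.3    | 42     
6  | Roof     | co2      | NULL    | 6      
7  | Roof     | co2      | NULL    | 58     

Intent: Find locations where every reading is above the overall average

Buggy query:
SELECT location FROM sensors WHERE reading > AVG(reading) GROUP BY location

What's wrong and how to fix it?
Bug: WHERE evaluates per row before aggregation, so AVG() is unavailable

Fix: Use a subquery for AVG and a HAVING MIN(...) filter so the condition holds for every row in the group

Corrected query:
SELECT location FROM sensors GROUP BY location HAVING MIN(reading) > (SELECT AVG(reading) FROM sensors)

Result:
(no rows)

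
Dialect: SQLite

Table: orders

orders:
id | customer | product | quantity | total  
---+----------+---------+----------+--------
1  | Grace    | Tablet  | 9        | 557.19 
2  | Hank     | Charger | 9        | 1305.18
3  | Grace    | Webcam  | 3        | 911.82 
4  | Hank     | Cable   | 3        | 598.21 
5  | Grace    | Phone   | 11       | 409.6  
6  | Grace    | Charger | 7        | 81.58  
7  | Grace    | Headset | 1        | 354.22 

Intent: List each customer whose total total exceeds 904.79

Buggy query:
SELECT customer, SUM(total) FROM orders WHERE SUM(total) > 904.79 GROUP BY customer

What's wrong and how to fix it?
Bug: Aggregate functions cannot appear in a WHERE clause

Fix: Use HAVING (which filters groups after aggregation) instead of WHERE

Corrected query:
SELECT customer, SUM(total) FROM orders GROUP BY customer HAVING SUM(total) > 904.79

Result:
customer | SUM(total)
---------+-----------
Grace    | 2314.41   
Hank     | 1903.39   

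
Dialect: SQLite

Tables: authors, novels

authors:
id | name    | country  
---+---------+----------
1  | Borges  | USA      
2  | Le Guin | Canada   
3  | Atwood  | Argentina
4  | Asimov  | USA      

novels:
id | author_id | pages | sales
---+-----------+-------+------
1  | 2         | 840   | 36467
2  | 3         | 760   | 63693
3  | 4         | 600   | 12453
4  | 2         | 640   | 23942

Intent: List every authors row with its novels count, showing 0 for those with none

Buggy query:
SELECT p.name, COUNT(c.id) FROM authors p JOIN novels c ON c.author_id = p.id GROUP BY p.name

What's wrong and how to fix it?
Bug: An inner join excludes parents with zero children

Fix: Switch to LEFT JOIN to retain unmatched parent rows

Corrected query:
SELECT p.name, COUNT(c.id) FROM authors p LEFT JOIN novels c ON c.author_id = p.id GROUP BY p.name

Result:
name    | COUNT(c.id)
--------+------------
Asimov  | 1          
Atwood  | 1          
Borges  | 0          
Le Guin | 2          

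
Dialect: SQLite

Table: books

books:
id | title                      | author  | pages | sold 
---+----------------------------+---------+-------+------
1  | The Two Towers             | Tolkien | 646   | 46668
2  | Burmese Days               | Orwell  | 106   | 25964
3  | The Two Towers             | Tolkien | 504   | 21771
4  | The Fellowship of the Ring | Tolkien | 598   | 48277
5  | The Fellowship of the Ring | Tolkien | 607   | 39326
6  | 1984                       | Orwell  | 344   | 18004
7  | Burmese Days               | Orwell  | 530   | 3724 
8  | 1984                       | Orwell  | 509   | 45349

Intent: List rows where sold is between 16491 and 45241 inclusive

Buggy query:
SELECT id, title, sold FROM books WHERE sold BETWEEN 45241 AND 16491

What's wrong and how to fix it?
Bug: The bounds are reversed; BETWEEN a AND b requires a <= b to match anything

Fix: Write BETWEEN 16491 AND 45241

Corrected query:
SELECT id, title, sold FROM books WHERE sold BETWEEN 16491 AND 45241

Result:
id | title                      | sold 
---+----------------------------+------
2  | Burmese Days               | 25964
3  | The Two Towers             | 21771
5  | The Fellowship of the Ring | 39326
6  | 1984                       | 18004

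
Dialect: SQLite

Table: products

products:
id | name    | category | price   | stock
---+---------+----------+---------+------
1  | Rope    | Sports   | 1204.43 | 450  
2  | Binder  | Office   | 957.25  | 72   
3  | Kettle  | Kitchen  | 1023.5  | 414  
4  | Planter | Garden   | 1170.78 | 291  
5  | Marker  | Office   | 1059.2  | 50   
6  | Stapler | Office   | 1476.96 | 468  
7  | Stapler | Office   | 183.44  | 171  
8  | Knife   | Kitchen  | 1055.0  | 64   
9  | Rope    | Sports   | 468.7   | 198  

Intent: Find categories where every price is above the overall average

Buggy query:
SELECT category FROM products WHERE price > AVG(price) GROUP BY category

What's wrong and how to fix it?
Bug: WHERE evaluates per row before aggregation, so AVG() is unavailable

Fix: Use a subquery for AVG and a HAVING MIN(...) filter so the condition holds for every row in the group

Corrected query:
SELECT category FROM products GROUP BY category HAVING MIN(price) > (SELECT AVG(price) FROM products)

Result:
category
--------
Garden  
Kitchen 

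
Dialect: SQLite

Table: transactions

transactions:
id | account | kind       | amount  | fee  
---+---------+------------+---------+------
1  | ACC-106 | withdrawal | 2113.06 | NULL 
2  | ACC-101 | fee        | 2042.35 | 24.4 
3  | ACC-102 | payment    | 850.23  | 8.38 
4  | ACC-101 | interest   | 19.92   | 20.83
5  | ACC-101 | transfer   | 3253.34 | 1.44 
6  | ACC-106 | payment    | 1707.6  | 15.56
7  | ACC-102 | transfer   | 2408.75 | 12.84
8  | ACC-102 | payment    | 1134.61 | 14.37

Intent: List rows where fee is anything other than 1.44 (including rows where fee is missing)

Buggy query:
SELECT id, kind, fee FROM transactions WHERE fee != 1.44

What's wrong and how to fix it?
Bug: 'fee != 1.44' is unknown when fee is NULL, so NULL rows are silently excluded

Fix: Add an explicit OR fee IS NULL to include the missing-value rows

Corrected query:
SELECT id, kind, fee FROM transactions WHERE fee != 1.44 OR fee IS NULL

Result:
id | kind       | fee  
---+------------+------
1  | withdrawal | NULL 
2  | fee        | 24.4 
3  | payment    | 8.38 
4  | interest   | 20.83
6  | payment    | 15.56
7  | transfer   | 12.84
8  | payment    | 14.37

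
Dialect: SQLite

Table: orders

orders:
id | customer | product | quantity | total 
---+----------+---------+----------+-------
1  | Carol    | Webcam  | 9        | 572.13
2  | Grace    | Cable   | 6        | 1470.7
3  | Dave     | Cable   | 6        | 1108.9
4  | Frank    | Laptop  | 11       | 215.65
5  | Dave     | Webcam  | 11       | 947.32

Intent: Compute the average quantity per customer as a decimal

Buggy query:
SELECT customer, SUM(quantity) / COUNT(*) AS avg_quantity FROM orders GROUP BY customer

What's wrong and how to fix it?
Bug: SUM(quantity) and COUNT(*) are both integers; the division truncates the fractional part

Fix: Cast one side to REAL so the division keeps the fractional part

Corrected query:
SELECT customer, SUM(quantity) * 1.0 / COUNT(*) AS avg_quantity FROM orders GROUP BY customer

Result:
customer | avg_quantity
---------+-------------
Carol    | 9           
Dave     | 8.5         
Frank    | 11          
Grace    | 6           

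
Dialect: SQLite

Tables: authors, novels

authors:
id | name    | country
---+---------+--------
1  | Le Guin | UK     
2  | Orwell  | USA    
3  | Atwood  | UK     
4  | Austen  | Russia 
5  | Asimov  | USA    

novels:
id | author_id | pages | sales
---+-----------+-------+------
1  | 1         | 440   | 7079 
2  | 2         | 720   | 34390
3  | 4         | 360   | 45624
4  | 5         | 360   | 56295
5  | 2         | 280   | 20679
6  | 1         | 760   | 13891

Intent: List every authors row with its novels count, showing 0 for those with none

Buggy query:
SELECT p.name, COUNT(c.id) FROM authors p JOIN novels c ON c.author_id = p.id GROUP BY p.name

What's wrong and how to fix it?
Bug: INNER JOIN drops authors rows that have no matching novels rows

Fix: Switch to LEFT JOIN to retain unmatched parent rows

Corrected query:
SELECT p.name, COUNT(c.id) FROM authors p LEFT JOIN novels c ON c.author_id = p.id GROUP BY p.name

Result:
name    | COUNT(c.id)
--------+------------
Asimov  | 1          
Atwood  | 0          
Austen  | 1          
Le Guin | 2          
Orwell  | 2          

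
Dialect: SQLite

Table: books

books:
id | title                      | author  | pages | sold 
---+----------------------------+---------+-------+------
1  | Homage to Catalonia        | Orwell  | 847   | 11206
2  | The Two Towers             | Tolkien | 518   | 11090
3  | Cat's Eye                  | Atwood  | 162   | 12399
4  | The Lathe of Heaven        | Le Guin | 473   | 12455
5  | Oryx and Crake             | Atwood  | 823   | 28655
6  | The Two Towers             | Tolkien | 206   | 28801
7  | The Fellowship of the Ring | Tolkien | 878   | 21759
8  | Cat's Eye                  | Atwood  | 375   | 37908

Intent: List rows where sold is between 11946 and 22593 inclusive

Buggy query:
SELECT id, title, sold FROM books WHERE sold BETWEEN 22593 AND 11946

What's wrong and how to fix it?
Bug: BETWEEN expects the lower bound first; with 22593 AND 11946 the range is empty

Fix: Swap the bounds so the smaller value comes first

Corrected query:
SELECT id, title, sold FROM books WHERE sold BETWEEN 11946 AND 22593

Result:
id | title                      | sold 
---+----------------------------+------
3  | Cat's Eye                  | 12399
4  | The Lathe of Heaven        | 12455
7  | The Fellowship of the Ring | 21759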